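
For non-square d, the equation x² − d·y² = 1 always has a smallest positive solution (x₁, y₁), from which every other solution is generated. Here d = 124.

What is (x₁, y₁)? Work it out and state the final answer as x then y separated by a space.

d=124: √d = [11; 7,2,1,1,1,…,2,7,22] (ℓ=16, even), read p_15/q_15
step 0: (11, 1)  from 11·(1,0) + (0,1)
step 1: (78, 7)  from 7·(11,1) + (1,0)
step 2: (167, 15)  from 2·(78,7) + (11,1)
…
step 4: (412, 37)  from 1·(245,22) + (167,15)
step 5: (657, 59)  from 1·(412,37) + (245,22)
…
step 7: (3040, 273)  from 1·(2383,214) + (657,59)
step 8: (14543, 1306)  from 4·(3040,273) + (2383,214)
step 9: (17583, 1579)  from 1·(14543,1306) + (3040,273)
step 10: (67292, 6043)  from 3·(17583,1579) + (14543,1306)
step 11: (84875, 7622)  from 1·(67292,6043) + (17583,1579)
step 12: (152167, 13665)  from 1·(84875,7622) + (67292,6043)
step 13: (237042, 21287)  from 1·(152167,13665) + (84875,7622)
step 14: (626251, 56239)  from 2·(237042,21287) + (152167,13665)
step 15: (4620799, 414960)  from 7·(626251,56239) + (237042,21287)
(x₁, y₁) = (4620799, 414960);  4620799² − 124·414960² = 1 ✓

4620799 414960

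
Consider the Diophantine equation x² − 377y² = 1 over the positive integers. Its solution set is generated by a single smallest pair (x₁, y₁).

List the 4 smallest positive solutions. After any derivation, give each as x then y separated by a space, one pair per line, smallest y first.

233 12
108577 5592
50596649 2605860
23577929857 1214325168

√377 = [19; 2,2,2,38, …], period ℓ=4 (even) → k=3
a_0=19:  p_0=19·1+0=19,  q_0=19·0+1=1
a_1=2:  p_1=2·19+1=39,  q_1=2·1+0=2
a_2=2:  p_2=2·39+19=97,  q_2=2·2+1=5
a_3=2:  p_3=2·97+39=233,  q_3=2·5+2=12
→ (233, 12).  Check: 233²=54289, 377·12²=54288, difference 1.
(233+12√377)^2 = 108577 + 5592√377
(233+12√377)^3 = 50596649 + 2605860√377
(233+12√377)^4 = 23577929857 + 1214325168√377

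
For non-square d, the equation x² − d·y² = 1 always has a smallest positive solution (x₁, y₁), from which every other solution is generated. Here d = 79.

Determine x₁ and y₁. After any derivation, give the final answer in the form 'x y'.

80 9

d=79: √d = [8; 1,7,1,16] (ℓ=4, even), read p_3/q_3
step 0: (8, 1)  from 8·(1,0) + (0,1)
…
step 2: (71, 8)  from 7·(9,1) + (8,1)
step 3: (80, 9)  from 1·(71,8) + (9,1)
fundamental: x₁=80, y₁=9  (since 6400 − 79·81 = 1)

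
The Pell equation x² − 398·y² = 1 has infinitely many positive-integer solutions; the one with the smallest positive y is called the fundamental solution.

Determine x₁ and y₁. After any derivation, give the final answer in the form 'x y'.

√398 → a₀=19, period (1,18,1,38); ℓ=4 even so k=3
k=0  a_k=19  p_k/q_k = 19/1
k=1  a_k=1  p_k/q_k = 20/1
k=2  a_k=18  p_k/q_k = 379/19
k=3  a_k=1  p_k/q_k = 399/20
fundamental: x₁=399, y₁=20  (since 159201 − 398·400 = 1)

399 20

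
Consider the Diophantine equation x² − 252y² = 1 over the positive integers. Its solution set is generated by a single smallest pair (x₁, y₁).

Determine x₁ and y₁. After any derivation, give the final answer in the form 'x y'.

127 8

[15; 1,6,1,30] for √252; ℓ=4 ⇒ convergent index 3
i=0: a=15 ⇒ p=15, q=1
…
i=2: a=6 ⇒ p=111, q=7
i=3: a=1 ⇒ p=127, q=8
→ (127, 8).  Check: 127²=16129, 252·8²=16128, difference 1.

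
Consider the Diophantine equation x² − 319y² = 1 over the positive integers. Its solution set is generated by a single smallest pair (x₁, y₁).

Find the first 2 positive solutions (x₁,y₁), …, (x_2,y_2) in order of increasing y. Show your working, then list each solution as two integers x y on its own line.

12901780 722361
332911854336799 18639485405160

[17; 1,6,5,1,4,…,6,1,34] for √319; ℓ=14 ⇒ convergent index 13
a_0=17:  p_0=17·1+0=17,  q_0=17·0+1=1
…
a_2=6:  p_2=6·18+17=125,  q_2=6·1+1=7
a_3=5:  p_3=5·125+18=643,  q_3=5·7+1=36
a_4=1:  p_4=1·643+125=768,  q_4=1·36+7=43
a_5=4:  p_5=4·768+643=3715,  q_5=4·43+36=208
a_6=3:  p_6=3·3715+768=11913,  q_6=3·208+43=667
…
a_8=3:  p_8=3·15628+11913=58797,  q_8=3·875+667=3292
…
a_10=1:  p_10=1·250816+58797=309613,  q_10=1·14043+3292=17335
a_11=5:  p_11=5·309613+250816=1798881,  q_11=5·17335+14043=100718
a_12=6:  p_12=6·1798881+309613=11102899,  q_12=6·100718+17335=621643
a_13=1:  p_13=1·11102899+1798881=12901780,  q_13=1·621643+100718=722361
fundamental: x₁=12901780, y₁=722361  (since 166455927168400 − 319·521805414321 = 1)
n=2: (12901780,722361)∘(12901780,722361) = (12901780·12901780+319·722361·722361, 12901780·722361+722361·12901780) = (332911854336799,18639485405160)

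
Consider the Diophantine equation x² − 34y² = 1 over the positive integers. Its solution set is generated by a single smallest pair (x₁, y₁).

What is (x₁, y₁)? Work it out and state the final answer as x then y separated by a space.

35 6

√34 = [5; 1,4,1,10, …], period ℓ=4 (even) → k=3
a_0=5:  p_0=5·1+0=5,  q_0=5·0+1=1
…
a_2=4:  p_2=4·6+5=29,  q_2=4·1+1=5
a_3=1:  p_3=1·29+6=35,  q_3=1·5+1=6
(x₁, y₁) = (35, 6);  35² − 34·6² = 1 ✓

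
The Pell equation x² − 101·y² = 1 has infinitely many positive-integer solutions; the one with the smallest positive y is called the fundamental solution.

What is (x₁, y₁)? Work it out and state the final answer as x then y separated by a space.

[10; 20] for √101; ℓ=1 ⇒ convergent index 1
a_0=10:  p_0=10·1+0=10,  q_0=10·0+1=1
a_1=20:  p_1=20·10+1=201,  q_1=20·1+0=20
fundamental: x₁=201, y₁=20  (since 40401 − 101·400 = 1)

201 20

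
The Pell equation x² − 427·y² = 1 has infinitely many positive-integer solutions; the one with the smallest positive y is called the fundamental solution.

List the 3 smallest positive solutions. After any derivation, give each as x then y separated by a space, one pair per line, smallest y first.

62 3
7687 372
953126 46125

√427 = [20; 1,1,1,40, …], period ℓ=4 (even) → k=3
i=0: a=20 ⇒ p=20, q=1
…
i=2: a=1 ⇒ p=41, q=2
i=3: a=1 ⇒ p=62, q=3
fundamental: x₁=62, y₁=3  (since 3844 − 427·9 = 1)
k=2:  x_2 = 62·62+427·3·3 = 7687,  y_2 = 62·3+3·62 = 372
k=3:  x_3 = 62·7687+427·3·372 = 953126,  y_3 = 62·372+3·7687 = 46125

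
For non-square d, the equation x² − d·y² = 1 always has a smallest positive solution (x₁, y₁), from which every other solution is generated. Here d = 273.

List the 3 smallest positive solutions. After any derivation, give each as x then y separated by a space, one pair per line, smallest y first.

[16; 1,1,10,1,1,32] for √273; ℓ=6 ⇒ convergent index 5
step 0: (16, 1)  from 16·(1,0) + (0,1)
step 1: (17, 1)  from 1·(16,1) + (1,0)
…
step 3: (347, 21)  from 10·(33,2) + (17,1)
step 4: (380, 23)  from 1·(347,21) + (33,2)
step 5: (727, 44)  from 1·(380,23) + (347,21)
(x₁, y₁) = (727, 44);  727² − 273·44² = 1 ✓
(727+44√273)^2 = 1057057 + 63976√273
(727+44√273)^3 = 1536960151 + 93021060√273

727 44
1057057 63976
1536960151 93021060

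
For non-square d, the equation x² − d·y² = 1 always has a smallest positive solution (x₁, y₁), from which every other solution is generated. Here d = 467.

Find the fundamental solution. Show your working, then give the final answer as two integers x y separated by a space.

1625626 75225

√467 → a₀=21, period (1,1,1,1,3,…,1,1,42); ℓ=14 even so k=13
i=0: a=21 ⇒ p=21, q=1
i=1: a=1 ⇒ p=22, q=1
i=2: a=1 ⇒ p=43, q=2
i=3: a=1 ⇒ p=65, q=3
…
i=5: a=3 ⇒ p=389, q=18
i=6: a=3 ⇒ p=1275, q=59
i=7: a=21 ⇒ p=27164, q=1257
i=8: a=3 ⇒ p=82767, q=3830
…
i=10: a=1 ⇒ p=358232, q=16577
…
i=12: a=1 ⇒ p=991929, q=45901
i=13: a=1 ⇒ p=1625626, q=75225
(x₁, y₁) = (1625626, 75225);  1625626² − 467·75225² = 1 ✓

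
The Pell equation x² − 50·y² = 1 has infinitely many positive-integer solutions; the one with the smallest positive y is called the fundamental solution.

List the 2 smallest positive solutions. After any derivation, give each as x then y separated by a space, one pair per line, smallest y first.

99 14
19601 2772

√50 → a₀=7, period (14); ℓ=1 odd so k=1
k=0  a_k=7  p_k/q_k = 7/1
k=1  a_k=14  p_k/q_k = 99/14
→ (99, 14).  Check: 99²=9801, 50·14²=9800, difference 1.
n=2: (99,14)∘(99,14) = (99·99+50·14·14, 99·14+14·99) = (19601,2772)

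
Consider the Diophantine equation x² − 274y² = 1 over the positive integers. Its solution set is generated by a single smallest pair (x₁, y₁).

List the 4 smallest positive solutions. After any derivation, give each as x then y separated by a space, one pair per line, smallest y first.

3959299 239190
31352097142801 1894049455620
248264653730785753699 14998216231173381570
1965907990503261255572251201 118764845051735182903983240

d=274: √d = [16; 1,1,4,4,1,1,32] (ℓ=7, odd), read p_13/q_13
k=0  a_k=16  p_k/q_k = 16/1
k=1  a_k=1  p_k/q_k = 17/1
k=2  a_k=1  p_k/q_k = 33/2
k=3  a_k=4  p_k/q_k = 149/9
k=4  a_k=4  p_k/q_k = 629/38
k=5  a_k=1  p_k/q_k = 778/47
k=6  a_k=1  p_k/q_k = 1407/85
k=7  a_k=32  p_k/q_k = 45802/2767
k=8  a_k=1  p_k/q_k = 47209/2852
k=9  a_k=1  p_k/q_k = 93011/5619
k=10  a_k=4  p_k/q_k = 419253/25328
k=11  a_k=4  p_k/q_k = 1770023/106931
k=12  a_k=1  p_k/q_k = 2189276/132259
k=13  a_k=1  p_k/q_k = 3959299/239190
(x₁, y₁) = (3959299, 239190);  3959299² − 274·239190² = 1 ✓
n=2: (3959299,239190)∘(3959299,239190) = (3959299·3959299+274·239190·239190, 3959299·239190+239190·3959299) = (31352097142801,1894049455620)
n=3: (31352097142801,1894049455620)∘(3959299,239190) = (3959299·31352097142801+274·239190·1894049455620, 3959299·1894049455620+239190·31352097142801) = (248264653730785753699,14998216231173381570)
n=4: (248264653730785753699,14998216231173381570)∘(3959299,239190) = (3959299·248264653730785753699+274·239190·14998216231173381570, 3959299·14998216231173381570+239190·248264653730785753699) = (1965907990503261255572251201,118764845051735182903983240)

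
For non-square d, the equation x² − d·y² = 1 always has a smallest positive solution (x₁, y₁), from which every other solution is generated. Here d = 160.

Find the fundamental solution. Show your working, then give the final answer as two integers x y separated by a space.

721 57

√160 = [12; 1,1,1,5,1,1,1,24, …], period ℓ=8 (even) → k=7
k=0  a_k=12  p_k/q_k = 12/1
…
k=6  a_k=1  p_k/q_k = 468/37
k=7  a_k=1  p_k/q_k = 721/57
(x₁, y₁) = (721, 57);  721² − 160·57² = 1 ✓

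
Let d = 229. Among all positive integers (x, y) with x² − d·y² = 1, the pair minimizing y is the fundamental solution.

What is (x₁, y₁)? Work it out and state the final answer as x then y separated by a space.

5848201 386460

[15; 7,1,1,7,30] for √229; ℓ=5 ⇒ convergent index 9
i=0: a=15 ⇒ p=15, q=1
i=1: a=7 ⇒ p=106, q=7
i=2: a=1 ⇒ p=121, q=8
…
i=4: a=7 ⇒ p=1710, q=113
i=5: a=30 ⇒ p=51527, q=3405
…
i=7: a=1 ⇒ p=413926, q=27353
i=8: a=1 ⇒ p=776325, q=51301
i=9: a=7 ⇒ p=5848201, q=386460
fundamental: x₁=5848201, y₁=386460  (since 34201454936401 − 229·149351331600 = 1)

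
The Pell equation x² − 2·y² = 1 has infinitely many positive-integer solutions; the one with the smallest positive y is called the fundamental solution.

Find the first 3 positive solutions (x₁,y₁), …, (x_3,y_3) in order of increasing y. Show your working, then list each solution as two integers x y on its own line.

d=2: √d = [1; 2] (ℓ=1, odd), read p_1/q_1
i=0: a=1 ⇒ p=1, q=1
i=1: a=2 ⇒ p=3, q=2
(x₁, y₁) = (3, 2);  3² − 2·2² = 1 ✓
n=2: (3,2)∘(3,2) = (3·3+2·2·2, 3·2+2·3) = (17,12)
n=3: (17,12)∘(3,2) = (3·17+2·2·12, 3·12+2·17) = (99,70)

3 2
17 12
99 70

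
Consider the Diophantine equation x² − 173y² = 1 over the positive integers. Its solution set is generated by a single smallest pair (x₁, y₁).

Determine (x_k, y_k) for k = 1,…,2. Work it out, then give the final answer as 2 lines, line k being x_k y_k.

√173 → a₀=13, period (6,1,1,6,26); ℓ=5 odd so k=9
a_0=13:  p_0=13·1+0=13,  q_0=13·0+1=1
…
a_2=1:  p_2=1·79+13=92,  q_2=1·6+1=7
…
a_5=26:  p_5=26·1118+171=29239,  q_5=26·85+13=2223
a_6=6:  p_6=6·29239+1118=176552,  q_6=6·2223+85=13423
a_7=1:  p_7=1·176552+29239=205791,  q_7=1·13423+2223=15646
a_8=1:  p_8=1·205791+176552=382343,  q_8=1·15646+13423=29069
a_9=6:  p_9=6·382343+205791=2499849,  q_9=6·29069+15646=190060
fundamental: x₁=2499849, y₁=190060  (since 6249245022801 − 173·36122803600 = 1)
k=2:  x_2 = 2499849·2499849+173·190060·190060 = 12498490045601,  y_2 = 2499849·190060+190060·2499849 = 950242601880

2499849 190060
12498490045601 950242601880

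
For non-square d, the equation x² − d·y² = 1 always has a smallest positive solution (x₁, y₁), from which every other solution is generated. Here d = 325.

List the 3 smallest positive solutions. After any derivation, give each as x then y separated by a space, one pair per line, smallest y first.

649 36
842401 46728
1093435849 60652908

√325 = [18; 36, …], period ℓ=1 (odd) → k=1
a_0=18:  p_0=18·1+0=18,  q_0=18·0+1=1
a_1=36:  p_1=36·18+1=649,  q_1=36·1+0=36
→ (649, 36).  Check: 649²=421201, 325·36²=421200, difference 1.
(649+36√325)^2 = 842401 + 46728√325
(649+36√325)^3 = 1093435849 + 60652908√325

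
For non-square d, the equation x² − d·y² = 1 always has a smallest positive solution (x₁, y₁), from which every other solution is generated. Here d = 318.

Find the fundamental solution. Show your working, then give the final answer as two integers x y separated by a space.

√318 = [17; 1,4,1,34, …], period ℓ=4 (even) → k=3
step 0: (17, 1)  from 17·(1,0) + (0,1)
step 1: (18, 1)  from 1·(17,1) + (1,0)
step 2: (89, 5)  from 4·(18,1) + (17,1)
step 3: (107, 6)  from 1·(89,5) + (18,1)
fundamental: x₁=107, y₁=6  (since 11449 − 318·36 = 1)

107 6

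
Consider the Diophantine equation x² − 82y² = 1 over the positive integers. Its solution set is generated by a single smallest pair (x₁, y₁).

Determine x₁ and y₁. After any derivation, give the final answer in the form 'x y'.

√82 → a₀=9, period (18); ℓ=1 odd so k=1
k=0  a_k=9  p_k/q_k = 9/1
k=1  a_k=18  p_k/q_k = 163/18
→ (163, 18).  Check: 163²=26569, 82·18²=26568, difference 1.

163 18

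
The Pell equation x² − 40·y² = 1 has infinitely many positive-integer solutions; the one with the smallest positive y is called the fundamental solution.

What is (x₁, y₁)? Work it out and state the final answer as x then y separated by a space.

√40 → a₀=6, period (3,12); ℓ=2 even so k=1
i=0: a=6 ⇒ p=6, q=1
i=1: a=3 ⇒ p=19, q=3
→ (19, 3).  Check: 19²=361, 40·3²=360, difference 1.

19 3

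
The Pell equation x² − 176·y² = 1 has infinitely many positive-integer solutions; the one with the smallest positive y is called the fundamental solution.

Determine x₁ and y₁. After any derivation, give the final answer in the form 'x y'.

199 15

[13; 3,1,3,26] for √176; ℓ=4 ⇒ convergent index 3
step 0: (13, 1)  from 13·(1,0) + (0,1)
step 1: (40, 3)  from 3·(13,1) + (1,0)
step 2: (53, 4)  from 1·(40,3) + (13,1)
step 3: (199, 15)  from 3·(53,4) + (40,3)
fundamental: x₁=199, y₁=15  (since 39601 − 176·225 = 1)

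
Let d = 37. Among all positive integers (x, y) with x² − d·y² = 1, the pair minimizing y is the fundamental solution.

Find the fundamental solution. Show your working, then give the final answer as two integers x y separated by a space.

[6; 12] for √37; ℓ=1 ⇒ convergent index 1
i=0: a=6 ⇒ p=6, q=1
i=1: a=12 ⇒ p=73, q=12
→ (73, 12).  Check: 73²=5329, 37·12²=5328, difference 1.

73 12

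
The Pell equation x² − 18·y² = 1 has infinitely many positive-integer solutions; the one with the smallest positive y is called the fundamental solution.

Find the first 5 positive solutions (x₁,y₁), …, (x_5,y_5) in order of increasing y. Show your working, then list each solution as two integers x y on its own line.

√18 → a₀=4, period (4,8); ℓ=2 even so k=1
k=0  a_k=4  p_k/q_k = 4/1
k=1  a_k=4  p_k/q_k = 17/4
(x₁, y₁) = (17, 4);  17² − 18·4² = 1 ✓
n=2: (17,4)∘(17,4) = (17·17+18·4·4, 17·4+4·17) = (577,136)
n=3: (577,136)∘(17,4) = (17·577+18·4·136, 17·136+4·577) = (19601,4620)
n=4: (19601,4620)∘(17,4) = (17·19601+18·4·4620, 17·4620+4·19601) = (665857,156944)
n=5: (665857,156944)∘(17,4) = (17·665857+18·4·156944, 17·156944+4·665857) = (22619537,5331476)

17 4
577 136
19601 4620
665857 156944
22619537 5331476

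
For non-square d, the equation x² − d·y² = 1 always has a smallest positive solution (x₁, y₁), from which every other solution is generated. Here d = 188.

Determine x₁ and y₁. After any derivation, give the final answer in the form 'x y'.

d=188: √d = [13; 1,2,2,6,2,2,1,26] (ℓ=8, even), read p_7/q_7
k=0  a_k=13  p_k/q_k = 13/1
k=1  a_k=1  p_k/q_k = 14/1
…
k=6  a_k=2  p_k/q_k = 3277/239
k=7  a_k=1  p_k/q_k = 4607/336
(x₁, y₁) = (4607, 336);  4607² − 188·336² = 1 ✓

4607 336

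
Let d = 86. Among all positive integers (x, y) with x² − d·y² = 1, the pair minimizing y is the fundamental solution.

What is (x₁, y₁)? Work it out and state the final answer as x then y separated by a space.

10405 1122

d=86: √d = [9; 3,1,1,1,8,1,1,1,3,18] (ℓ=10, even), read p_9/q_9
a_0=9:  p_0=9·1+0=9,  q_0=9·0+1=1
a_1=3:  p_1=3·9+1=28,  q_1=3·1+0=3
a_2=1:  p_2=1·28+9=37,  q_2=1·3+1=4
…
a_4=1:  p_4=1·65+37=102,  q_4=1·7+4=11
a_5=8:  p_5=8·102+65=881,  q_5=8·11+7=95
a_6=1:  p_6=1·881+102=983,  q_6=1·95+11=106
…
a_8=1:  p_8=1·1864+983=2847,  q_8=1·201+106=307
a_9=3:  p_9=3·2847+1864=10405,  q_9=3·307+201=1122
→ (10405, 1122).  Check: 10405²=108264025, 86·1122²=108264024, difference 1.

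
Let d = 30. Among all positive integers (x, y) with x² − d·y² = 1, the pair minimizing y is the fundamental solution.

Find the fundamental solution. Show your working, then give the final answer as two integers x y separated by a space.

√30 → a₀=5, period (2,10); ℓ=2 even so k=1
i=0: a=5 ⇒ p=5, q=1
i=1: a=2 ⇒ p=11, q=2
fundamental: x₁=11, y₁=2  (since 121 − 30·4 = 1)

11 2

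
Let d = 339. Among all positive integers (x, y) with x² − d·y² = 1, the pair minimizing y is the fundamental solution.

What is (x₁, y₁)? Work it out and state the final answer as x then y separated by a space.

97970 5321

√339 = [18; 2,2,2,1,17,1,2,2,2,36, …], period ℓ=10 (even) → k=9
k=0  a_k=18  p_k/q_k = 18/1
…
k=3  a_k=2  p_k/q_k = 221/12
k=4  a_k=1  p_k/q_k = 313/17
…
k=6  a_k=1  p_k/q_k = 5855/318
k=7  a_k=2  p_k/q_k = 17252/937
k=8  a_k=2  p_k/q_k = 40359/2192
k=9  a_k=2  p_k/q_k = 97970/5321
→ (97970, 5321).  Check: 97970²=9598120900, 339·5321²=9598120899, difference 1.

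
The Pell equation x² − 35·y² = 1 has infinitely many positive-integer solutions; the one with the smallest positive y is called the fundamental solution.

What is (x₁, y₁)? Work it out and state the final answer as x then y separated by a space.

6 1

√35 = [5; 1,10, …], period ℓ=2 (even) → k=1
i=0: a=5 ⇒ p=5, q=1
i=1: a=1 ⇒ p=6, q=1
(x₁, y₁) = (6, 1);  6² − 35·1² = 1 ✓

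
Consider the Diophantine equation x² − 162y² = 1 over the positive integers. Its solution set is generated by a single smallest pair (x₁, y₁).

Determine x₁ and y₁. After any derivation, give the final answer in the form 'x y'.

19601 1540

√162 → a₀=12, period (1,2,1,2,12,2,1,2,1,24); ℓ=10 even so k=9
i=0: a=12 ⇒ p=12, q=1
…
i=2: a=2 ⇒ p=38, q=3
…
i=5: a=12 ⇒ p=1731, q=136
i=6: a=2 ⇒ p=3602, q=283
…
i=8: a=2 ⇒ p=14268, q=1121
i=9: a=1 ⇒ p=19601, q=1540
fundamental: x₁=19601, y₁=1540  (since 384199201 − 162·2371600 = 1)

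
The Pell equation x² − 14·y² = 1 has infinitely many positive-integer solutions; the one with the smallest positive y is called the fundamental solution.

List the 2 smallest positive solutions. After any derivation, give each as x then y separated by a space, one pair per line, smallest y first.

[3; 1,2,1,6] for √14; ℓ=4 ⇒ convergent index 3
i=0: a=3 ⇒ p=3, q=1
…
i=2: a=2 ⇒ p=11, q=3
i=3: a=1 ⇒ p=15, q=4
→ (15, 4).  Check: 15²=225, 14·4²=224, difference 1.
k=2:  x_2 = 15·15+14·4·4 = 449,  y_2 = 15·4+4·15 = 120

15 4
449 120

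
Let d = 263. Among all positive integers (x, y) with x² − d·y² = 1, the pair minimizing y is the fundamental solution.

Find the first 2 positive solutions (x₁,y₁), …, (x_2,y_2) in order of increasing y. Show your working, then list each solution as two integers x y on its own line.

139128 8579
38713200767 2387158224

[16; 4,1,1,1,1,15,1,1,1,1,4,32] for √263; ℓ=12 ⇒ convergent index 11
step 0: (16, 1)  from 16·(1,0) + (0,1)
step 1: (65, 4)  from 4·(16,1) + (1,0)
step 2: (81, 5)  from 1·(65,4) + (16,1)
step 3: (146, 9)  from 1·(81,5) + (65,4)
step 4: (227, 14)  from 1·(146,9) + (81,5)
step 5: (373, 23)  from 1·(227,14) + (146,9)
step 6: (5822, 359)  from 15·(373,23) + (227,14)
step 7: (6195, 382)  from 1·(5822,359) + (373,23)
…
step 10: (30229, 1864)  from 1·(18212,1123) + (12017,741)
step 11: (139128, 8579)  from 4·(30229,1864) + (18212,1123)
fundamental: x₁=139128, y₁=8579  (since 19356600384 − 263·73599241 = 1)
(x_2, y_2) = (139128·139128 + 263·8579·8579, 139128·8579 + 8579·139128) = (38713200767, 2387158224)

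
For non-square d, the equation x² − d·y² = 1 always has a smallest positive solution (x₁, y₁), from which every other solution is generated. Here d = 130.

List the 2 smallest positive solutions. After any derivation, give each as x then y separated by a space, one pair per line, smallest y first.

√130 = [11; 2,2,22, …], period ℓ=3 (odd) → k=5
i=0: a=11 ⇒ p=11, q=1
i=1: a=2 ⇒ p=23, q=2
…
i=4: a=2 ⇒ p=2611, q=229
i=5: a=2 ⇒ p=6499, q=570
→ (6499, 570).  Check: 6499²=42237001, 130·570²=42237000, difference 1.
(6499+570√130)^2 = 84474001 + 7408860√130

6499 570
84474001 7408860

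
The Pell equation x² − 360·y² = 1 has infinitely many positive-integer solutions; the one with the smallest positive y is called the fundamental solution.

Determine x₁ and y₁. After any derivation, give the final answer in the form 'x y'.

19 1

√360 = [18; 1,36, …], period ℓ=2 (even) → k=1
i=0: a=18 ⇒ p=18, q=1
i=1: a=1 ⇒ p=19, q=1
→ (19, 1).  Check: 19²=361, 360·1²=360, difference 1.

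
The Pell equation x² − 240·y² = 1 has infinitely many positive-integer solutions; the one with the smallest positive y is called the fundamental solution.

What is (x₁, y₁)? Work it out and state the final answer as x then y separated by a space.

31 2

[15; 2,30] for √240; ℓ=2 ⇒ convergent index 1
step 0: (15, 1)  from 15·(1,0) + (0,1)
step 1: (31, 2)  from 2·(15,1) + (1,0)
(x₁, y₁) = (31, 2);  31² − 240·2² = 1 ✓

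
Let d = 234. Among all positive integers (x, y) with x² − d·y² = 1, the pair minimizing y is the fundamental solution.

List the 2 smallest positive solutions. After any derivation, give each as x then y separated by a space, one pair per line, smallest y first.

√234 = [15; 3,2,1,2,1,2,3,30, …], period ℓ=8 (even) → k=7
i=0: a=15 ⇒ p=15, q=1
i=1: a=3 ⇒ p=46, q=3
…
i=3: a=1 ⇒ p=153, q=10
…
i=6: a=2 ⇒ p=1545, q=101
i=7: a=3 ⇒ p=5201, q=340
(x₁, y₁) = (5201, 340);  5201² − 234·340² = 1 ✓
(5201+340√234)^2 = 54100801 + 3536680√234

5201 340
54100801 3536680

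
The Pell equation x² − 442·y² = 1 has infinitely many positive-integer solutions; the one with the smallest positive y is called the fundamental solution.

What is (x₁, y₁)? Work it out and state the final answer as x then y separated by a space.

883 42

[21; 42] for √442; ℓ=1 ⇒ convergent index 1
k=0  a_k=21  p_k/q_k = 21/1
k=1  a_k=42  p_k/q_k = 883/42
fundamental: x₁=883, y₁=42  (since 779689 − 442·1764 = 1)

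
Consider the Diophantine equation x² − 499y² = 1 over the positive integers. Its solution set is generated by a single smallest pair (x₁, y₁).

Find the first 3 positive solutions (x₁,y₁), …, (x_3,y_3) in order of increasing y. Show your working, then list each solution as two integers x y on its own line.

4490 201
40320199 1804980
362075382530 16208720199

√499 → a₀=22, period (2,1,21,1,2,44); ℓ=6 even so k=5
k=0  a_k=22  p_k/q_k = 22/1
k=1  a_k=2  p_k/q_k = 45/2
k=2  a_k=1  p_k/q_k = 67/3
k=3  a_k=21  p_k/q_k = 1452/65
k=4  a_k=1  p_k/q_k = 1519/68
k=5  a_k=2  p_k/q_k = 4490/201
→ (4490, 201).  Check: 4490²=20160100, 499·201²=20160099, difference 1.
n=2: (4490,201)∘(4490,201) = (4490·4490+499·201·201, 4490·201+201·4490) = (40320199,1804980)
n=3: (40320199,1804980)∘(4490,201) = (4490·40320199+499·201·1804980, 4490·1804980+201·40320199) = (362075382530,16208720199)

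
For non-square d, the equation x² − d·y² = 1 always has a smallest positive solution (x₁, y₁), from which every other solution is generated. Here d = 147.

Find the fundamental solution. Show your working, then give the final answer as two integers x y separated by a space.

√147 = [12; 8,24, …], period ℓ=2 (even) → k=1
i=0: a=12 ⇒ p=12, q=1
i=1: a=8 ⇒ p=97, q=8
→ (97, 8).  Check: 97²=9409, 147·8²=9408, difference 1.

97 8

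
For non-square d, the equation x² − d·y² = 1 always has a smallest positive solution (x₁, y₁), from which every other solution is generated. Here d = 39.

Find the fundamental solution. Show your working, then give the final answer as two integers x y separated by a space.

25 4

√39 = [6; 4,12, …], period ℓ=2 (even) → k=1
step 0: (6, 1)  from 6·(1,0) + (0,1)
step 1: (25, 4)  from 4·(6,1) + (1,0)
(x₁, y₁) = (25, 4);  25² − 39·4² = 1 ✓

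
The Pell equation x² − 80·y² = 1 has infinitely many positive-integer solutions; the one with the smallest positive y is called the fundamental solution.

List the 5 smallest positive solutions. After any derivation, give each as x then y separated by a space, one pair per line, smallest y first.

9 1
161 18
2889 323
51841 5796
930249 104005

√80 = [8; 1,16, …], period ℓ=2 (even) → k=1
a_0=8:  p_0=8·1+0=8,  q_0=8·0+1=1
a_1=1:  p_1=1·8+1=9,  q_1=1·1+0=1
fundamental: x₁=9, y₁=1  (since 81 − 80·1 = 1)
(x_2, y_2) = (9·9 + 80·1·1, 9·1 + 1·9) = (161, 18)
(x_3, y_3) = (9·161 + 80·1·18, 9·18 + 1·161) = (2889, 323)
(x_4, y_4) = (9·2889 + 80·1·323, 9·323 + 1·2889) = (51841, 5796)
(x_5, y_5) = (9·51841 + 80·1·5796, 9·5796 + 1·51841) = (930249, 104005)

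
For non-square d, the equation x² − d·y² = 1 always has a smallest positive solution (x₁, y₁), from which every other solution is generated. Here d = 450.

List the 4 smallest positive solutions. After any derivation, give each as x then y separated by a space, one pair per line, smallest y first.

[21; 4,1,2,4,2,1,4,42] for √450; ℓ=8 ⇒ convergent index 7
a_0=21:  p_0=21·1+0=21,  q_0=21·0+1=1
a_1=4:  p_1=4·21+1=85,  q_1=4·1+0=4
a_2=1:  p_2=1·85+21=106,  q_2=1·4+1=5
a_3=2:  p_3=2·106+85=297,  q_3=2·5+4=14
a_4=4:  p_4=4·297+106=1294,  q_4=4·14+5=61
a_5=2:  p_5=2·1294+297=2885,  q_5=2·61+14=136
a_6=1:  p_6=1·2885+1294=4179,  q_6=1·136+61=197
a_7=4:  p_7=4·4179+2885=19601,  q_7=4·197+136=924
fundamental: x₁=19601, y₁=924  (since 384199201 − 450·853776 = 1)
k=2:  x_2 = 19601·19601+450·924·924 = 768398401,  y_2 = 19601·924+924·19601 = 36222648
k=3:  x_3 = 19601·768398401+450·924·36222648 = 30122754096401,  y_3 = 19601·36222648+924·768398401 = 1420000245972
k=4:  x_4 = 19601·30122754096401+450·924·1420000245972 = 1180872205318713601,  y_4 = 19601·1420000245972+924·30122754096401 = 55666849606371696

19601 924
768398401 36222648
30122754096401 1420000245972
1180872205318713601 55666849606371696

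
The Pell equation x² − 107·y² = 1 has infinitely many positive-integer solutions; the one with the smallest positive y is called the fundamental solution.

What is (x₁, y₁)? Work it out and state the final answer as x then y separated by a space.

962 93

√107 → a₀=10, period (2,1,9,1,2,20); ℓ=6 even so k=5
a_0=10:  p_0=10·1+0=10,  q_0=10·0+1=1
a_1=2:  p_1=2·10+1=21,  q_1=2·1+0=2
…
a_3=9:  p_3=9·31+21=300,  q_3=9·3+2=29
a_4=1:  p_4=1·300+31=331,  q_4=1·29+3=32
a_5=2:  p_5=2·331+300=962,  q_5=2·32+29=93
→ (962, 93).  Check: 962²=925444, 107·93²=925443, difference 1.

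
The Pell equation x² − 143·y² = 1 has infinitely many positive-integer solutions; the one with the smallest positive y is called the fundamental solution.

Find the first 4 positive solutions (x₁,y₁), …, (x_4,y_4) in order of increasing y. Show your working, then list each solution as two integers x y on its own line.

12 1
287 24
6876 575
164737 13776

[11; 1,22] for √143; ℓ=2 ⇒ convergent index 1
i=0: a=11 ⇒ p=11, q=1
i=1: a=1 ⇒ p=12, q=1
→ (12, 1).  Check: 12²=144, 143·1²=143, difference 1.
n=2: (12,1)∘(12,1) = (12·12+143·1·1, 12·1+1·12) = (287,24)
n=3: (287,24)∘(12,1) = (12·287+143·1·24, 12·24+1·287) = (6876,575)
n=4: (6876,575)∘(12,1) = (12·6876+143·1·575, 12·575+1·6876) = (164737,13776)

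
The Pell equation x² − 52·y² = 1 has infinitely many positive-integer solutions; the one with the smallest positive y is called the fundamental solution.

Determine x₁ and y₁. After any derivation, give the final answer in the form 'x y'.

649 90

√52 → a₀=7, period (4,1,2,1,4,14); ℓ=6 even so k=5
i=0: a=7 ⇒ p=7, q=1
i=1: a=4 ⇒ p=29, q=4
…
i=4: a=1 ⇒ p=137, q=19
i=5: a=4 ⇒ p=649, q=90
(x₁, y₁) = (649, 90);  649² − 52·90² = 1 ✓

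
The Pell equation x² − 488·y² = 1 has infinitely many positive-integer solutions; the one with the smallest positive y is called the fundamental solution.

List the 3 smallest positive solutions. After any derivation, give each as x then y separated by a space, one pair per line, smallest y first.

d=488: √d = [22; 11,44] (ℓ=2, even), read p_1/q_1
k=0  a_k=22  p_k/q_k = 22/1
k=1  a_k=11  p_k/q_k = 243/11
fundamental: x₁=243, y₁=11  (since 59049 − 488·121 = 1)
(243+11√488)^2 = 118097 + 5346√488
(243+11√488)^3 = 57394899 + 2598145√488

243 11
118097 5346
57394899 2598145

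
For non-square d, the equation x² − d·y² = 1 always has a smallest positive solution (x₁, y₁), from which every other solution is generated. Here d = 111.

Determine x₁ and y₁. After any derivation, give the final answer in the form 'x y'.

d=111: √d = [10; 1,1,6,1,1,20] (ℓ=6, even), read p_5/q_5
i=0: a=10 ⇒ p=10, q=1
…
i=2: a=1 ⇒ p=21, q=2
i=3: a=6 ⇒ p=137, q=13
i=4: a=1 ⇒ p=158, q=15
i=5: a=1 ⇒ p=295, q=28
fundamental: x₁=295, y₁=28  (since 87025 − 111·784 = 1)

295 28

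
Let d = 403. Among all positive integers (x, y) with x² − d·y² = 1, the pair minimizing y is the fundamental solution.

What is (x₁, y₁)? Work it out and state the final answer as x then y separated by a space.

[20; 13,2,1,3,1,3,1,2,13,40] for √403; ℓ=10 ⇒ convergent index 9
step 0: (20, 1)  from 20·(1,0) + (0,1)
step 1: (261, 13)  from 13·(20,1) + (1,0)
…
step 4: (2951, 147)  from 3·(803,40) + (542,27)
step 5: (3754, 187)  from 1·(2951,147) + (803,40)
…
step 7: (17967, 895)  from 1·(14213,708) + (3754,187)
step 8: (50147, 2498)  from 2·(17967,895) + (14213,708)
step 9: (669878, 33369)  from 13·(50147,2498) + (17967,895)
fundamental: x₁=669878, y₁=33369  (since 448736534884 − 403·1113490161 = 1)

669878 33369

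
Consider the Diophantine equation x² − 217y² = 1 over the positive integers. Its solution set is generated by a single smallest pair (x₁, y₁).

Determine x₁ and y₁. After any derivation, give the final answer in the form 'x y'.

[14; 1,2,1,2,1,…,2,1,28] for √217; ℓ=16 ⇒ convergent index 15
i=0: a=14 ⇒ p=14, q=1
i=1: a=1 ⇒ p=15, q=1
i=2: a=2 ⇒ p=44, q=3
i=3: a=1 ⇒ p=59, q=4
…
i=5: a=1 ⇒ p=221, q=15
i=6: a=1 ⇒ p=383, q=26
i=7: a=9 ⇒ p=3668, q=249
…
i=10: a=1 ⇒ p=154218, q=10469
i=11: a=1 ⇒ p=293381, q=19916
i=12: a=2 ⇒ p=740980, q=50301
i=13: a=1 ⇒ p=1034361, q=70217
i=14: a=2 ⇒ p=2809702, q=190735
i=15: a=1 ⇒ p=3844063, q=260952
fundamental: x₁=3844063, y₁=260952  (since 14776820347969 − 217·68095946304 = 1)

3844063 260952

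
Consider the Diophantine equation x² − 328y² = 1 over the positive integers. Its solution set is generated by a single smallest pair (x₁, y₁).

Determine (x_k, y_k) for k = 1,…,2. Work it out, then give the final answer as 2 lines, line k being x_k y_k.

d=328: √d = [18; 9,36] (ℓ=2, even), read p_1/q_1
a_0=18:  p_0=18·1+0=18,  q_0=18·0+1=1
a_1=9:  p_1=9·18+1=163,  q_1=9·1+0=9
→ (163, 9).  Check: 163²=26569, 328·9²=26568, difference 1.
(163+9√328)^2 = 53137 + 2934√328

163 9
53137 2934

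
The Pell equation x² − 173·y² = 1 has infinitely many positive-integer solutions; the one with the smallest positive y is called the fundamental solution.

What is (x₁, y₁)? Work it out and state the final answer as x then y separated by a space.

2499849 190060

d=173: √d = [13; 6,1,1,6,26] (ℓ=5, odd), read p_9/q_9
step 0: (13, 1)  from 13·(1,0) + (0,1)
step 1: (79, 6)  from 6·(13,1) + (1,0)
step 2: (92, 7)  from 1·(79,6) + (13,1)
…
step 8: (382343, 29069)  from 1·(205791,15646) + (176552,13423)
step 9: (2499849, 190060)  from 6·(382343,29069) + (205791,15646)
fundamental: x₁=2499849, y₁=190060  (since 6249245022801 − 173·36122803600 = 1)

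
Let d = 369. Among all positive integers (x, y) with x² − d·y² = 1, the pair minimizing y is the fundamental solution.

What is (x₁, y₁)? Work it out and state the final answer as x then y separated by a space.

8396801 437120

d=369: √d = [19; 4,1,3,2,7,4,7,2,3,1,4,38] (ℓ=12, even), read p_11/q_11
k=0  a_k=19  p_k/q_k = 19/1
k=1  a_k=4  p_k/q_k = 77/4
…
k=3  a_k=3  p_k/q_k = 365/19
k=4  a_k=2  p_k/q_k = 826/43
…
k=7  a_k=7  p_k/q_k = 184045/9581
k=8  a_k=2  p_k/q_k = 393504/20485
…
k=10  a_k=1  p_k/q_k = 1758061/91521
k=11  a_k=4  p_k/q_k = 8396801/437120
(x₁, y₁) = (8396801, 437120);  8396801² − 369·437120² = 1 ✓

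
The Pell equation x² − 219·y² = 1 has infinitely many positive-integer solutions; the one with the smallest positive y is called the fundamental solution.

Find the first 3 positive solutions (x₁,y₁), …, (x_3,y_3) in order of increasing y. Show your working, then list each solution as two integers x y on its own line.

[14; 1,3,1,28] for √219; ℓ=4 ⇒ convergent index 3
i=0: a=14 ⇒ p=14, q=1
…
i=2: a=3 ⇒ p=59, q=4
i=3: a=1 ⇒ p=74, q=5
fundamental: x₁=74, y₁=5  (since 5476 − 219·25 = 1)
k=2:  x_2 = 74·74+219·5·5 = 10951,  y_2 = 74·5+5·74 = 740
k=3:  x_3 = 74·10951+219·5·740 = 1620674,  y_3 = 74·740+5·10951 = 109515

74 5
10951 740
1620674 109515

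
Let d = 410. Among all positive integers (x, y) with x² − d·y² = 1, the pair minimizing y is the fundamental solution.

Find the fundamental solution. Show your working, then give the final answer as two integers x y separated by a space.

√410 → a₀=20, period (4,40); ℓ=2 even so k=1
k=0  a_k=20  p_k/q_k = 20/1
k=1  a_k=4  p_k/q_k = 81/4
→ (81, 4).  Check: 81²=6561, 410·4²=6560, difference 1.

81 4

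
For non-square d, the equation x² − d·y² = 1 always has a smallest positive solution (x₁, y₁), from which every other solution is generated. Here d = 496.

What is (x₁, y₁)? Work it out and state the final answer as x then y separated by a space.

4620799 207480

√496 = [22; 3,1,2,4,1,…,1,3,44, …], period ℓ=16 (even) → k=15
i=0: a=22 ⇒ p=22, q=1
…
i=3: a=2 ⇒ p=245, q=11
i=4: a=4 ⇒ p=1069, q=48
…
i=7: a=2 ⇒ p=6080, q=273
i=8: a=2 ⇒ p=14543, q=653
…
i=11: a=1 ⇒ p=84875, q=3811
i=12: a=4 ⇒ p=389209, q=17476
…
i=14: a=1 ⇒ p=1252502, q=56239
i=15: a=3 ⇒ p=4620799, q=207480
fundamental: x₁=4620799, y₁=207480  (since 21351783398401 − 496·43047950400 = 1)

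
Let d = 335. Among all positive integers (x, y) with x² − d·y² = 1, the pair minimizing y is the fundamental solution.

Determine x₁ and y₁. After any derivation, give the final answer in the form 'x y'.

√335 → a₀=18, period (3,3,3,36); ℓ=4 even so k=3
i=0: a=18 ⇒ p=18, q=1
i=1: a=3 ⇒ p=55, q=3
i=2: a=3 ⇒ p=183, q=10
i=3: a=3 ⇒ p=604, q=33
fundamental: x₁=604, y₁=33  (since 364816 − 335·1089 = 1)

604 33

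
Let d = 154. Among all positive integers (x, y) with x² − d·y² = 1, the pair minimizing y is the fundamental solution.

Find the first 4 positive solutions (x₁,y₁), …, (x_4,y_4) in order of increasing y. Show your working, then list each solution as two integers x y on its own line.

21295 1716
906954049 73084440
38627172925615 3112666297884
1645131293994988801 132568457553795120

√154 = [12; 2,2,3,1,2,1,3,2,2,24, …], period ℓ=10 (even) → k=9
step 0: (12, 1)  from 12·(1,0) + (0,1)
…
step 3: (211, 17)  from 3·(62,5) + (25,2)
…
step 5: (757, 61)  from 2·(273,22) + (211,17)
…
step 7: (3847, 310)  from 3·(1030,83) + (757,61)
step 8: (8724, 703)  from 2·(3847,310) + (1030,83)
step 9: (21295, 1716)  from 2·(8724,703) + (3847,310)
→ (21295, 1716).  Check: 21295²=453477025, 154·1716²=453477024, difference 1.
(21295+1716√154)^2 = 906954049 + 73084440√154
(21295+1716√154)^3 = 38627172925615 + 3112666297884√154
(21295+1716√154)^4 = 1645131293994988801 + 132568457553795120√154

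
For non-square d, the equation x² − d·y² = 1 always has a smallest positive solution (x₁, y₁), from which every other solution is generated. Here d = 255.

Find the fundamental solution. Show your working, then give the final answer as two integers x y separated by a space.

16 1

√255 → a₀=15, period (1,30); ℓ=2 even so k=1
k=0  a_k=15  p_k/q_k = 15/1
k=1  a_k=1  p_k/q_k = 16/1
(x₁, y₁) = (16, 1);  16² − 255·1² = 1 ✓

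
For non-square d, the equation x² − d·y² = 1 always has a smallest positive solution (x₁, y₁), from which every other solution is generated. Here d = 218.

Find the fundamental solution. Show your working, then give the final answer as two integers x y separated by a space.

126003 8534

√218 = [14; 1,3,3,1,28, …], period ℓ=5 (odd) → k=9
a_0=14:  p_0=14·1+0=14,  q_0=14·0+1=1
…
a_3=3:  p_3=3·59+15=192,  q_3=3·4+1=13
a_4=1:  p_4=1·192+59=251,  q_4=1·13+4=17
a_5=28:  p_5=28·251+192=7220,  q_5=28·17+13=489
…
a_7=3:  p_7=3·7471+7220=29633,  q_7=3·506+489=2007
a_8=3:  p_8=3·29633+7471=96370,  q_8=3·2007+506=6527
a_9=1:  p_9=1·96370+29633=126003,  q_9=1·6527+2007=8534
→ (126003, 8534).  Check: 126003²=15876756009, 218·8534²=15876756008, difference 1.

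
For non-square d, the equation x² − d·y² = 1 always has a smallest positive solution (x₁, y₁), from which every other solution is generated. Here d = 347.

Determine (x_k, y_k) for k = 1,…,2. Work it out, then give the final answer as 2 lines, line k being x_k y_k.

√347 = [18; 1,1,1,2,4,…,1,1,36, …], period ℓ=14 (even) → k=13
k=0  a_k=18  p_k/q_k = 18/1
k=1  a_k=1  p_k/q_k = 19/1
k=2  a_k=1  p_k/q_k = 37/2
…
k=4  a_k=2  p_k/q_k = 149/8
…
k=6  a_k=1  p_k/q_k = 801/43
k=7  a_k=17  p_k/q_k = 14269/766
…
k=9  a_k=4  p_k/q_k = 74549/4002
…
k=11  a_k=1  p_k/q_k = 238717/12815
k=12  a_k=1  p_k/q_k = 402885/21628
k=13  a_k=1  p_k/q_k = 641602/34443
fundamental: x₁=641602, y₁=34443  (since 411653126404 − 347·1186320249 = 1)
n=2: (641602,34443)∘(641602,34443) = (641602·641602+347·34443·34443, 641602·34443+34443·641602) = (823306252807,44197395372)

641602 34443
823306252807 44197395372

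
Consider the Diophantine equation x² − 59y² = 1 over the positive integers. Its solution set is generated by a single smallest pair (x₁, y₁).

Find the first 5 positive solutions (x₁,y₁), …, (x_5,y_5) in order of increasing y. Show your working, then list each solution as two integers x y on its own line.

d=59: √d = [7; 1,2,7,2,1,14] (ℓ=6, even), read p_5/q_5
step 0: (7, 1)  from 7·(1,0) + (0,1)
…
step 2: (23, 3)  from 2·(8,1) + (7,1)
…
step 4: (361, 47)  from 2·(169,22) + (23,3)
step 5: (530, 69)  from 1·(361,47) + (169,22)
→ (530, 69).  Check: 530²=280900, 59·69²=280899, difference 1.
(530+69√59)^2 = 561799 + 73140√59
(530+69√59)^3 = 595506410 + 77528331√59
(530+69√59)^4 = 631236232801 + 82179957720√59
(530+69√59)^5 = 669109811262650 + 87110677654869√59

530 69
561799 73140
595506410 77528331
631236232801 82179957720
669109811262650 87110677654869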